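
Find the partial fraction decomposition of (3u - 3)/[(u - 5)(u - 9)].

At u=5: A = (3·5 - 3)/(5 - 9) = -3. At u=9: B = (3·9 - 3)/(9 - 5) = 6
Result: -3/(u - 5) + 6/(u - 9)


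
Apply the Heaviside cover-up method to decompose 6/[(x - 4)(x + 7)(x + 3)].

Cover (x - 4), x=4: P = 6/[(4 + 7)(4 + 3)] = 6/77. Cover (x + 7), x=-7: Q = 6/[(-7 - 4)(-7 + 3)] = 3/22. Cover (x + 3), x=-3: R = 6/[(-3 - 4)(-3 + 7)] = -3/14.
Result: (6/77)/(x - 4) + (3/22)/(x + 7) - (3/14)/(x + 3)


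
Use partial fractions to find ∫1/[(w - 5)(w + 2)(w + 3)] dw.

Cover-up: A = 1/56, B = -1/7, C = 1/8. Decomposition: (1/56)/(w - 5) - (1/7)/(w + 2) + (1/8)/(w + 3). Integrate each term: (1/56) ln|(w - 5)| - (1/7) ln|(w + 2)| + (1/8) ln|(w + 3)| + C


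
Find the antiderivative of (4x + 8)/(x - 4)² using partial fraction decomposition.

Decompose: A = 4, B = 4·4 + 8 = 24, so (4x + 8)/(x - 4)² = 4/(x - 4) + 24/(x - 4)². Integrate: ∫ A/(x - 4) dx = 4 ln|(x - 4)|; ∫ B/(x - 4)² dx = -24/(x - 4). Sum: 4 ln|(x - 4)| - 24/(x - 4) + C


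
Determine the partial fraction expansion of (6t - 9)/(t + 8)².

(6t - 9) = A(t + 8) + B. At t = -8: B = 6·(-8) - 9 = -57. Coeff of t: A = 6
Result: 6/(t + 8) - 57/(t + 8)²


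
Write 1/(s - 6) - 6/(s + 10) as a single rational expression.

Common denominator (s - 6)(s + 10). Numerator: 1(s + 10) - 6(s - 6) = (s + 10) - (6s - 36) = -5s + 46
Result: (-5s + 46)/[(s - 6)(s + 10)]


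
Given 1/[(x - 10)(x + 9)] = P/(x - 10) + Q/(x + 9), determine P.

Cover-up at x = 10: P = 1/(10 + 9) = 1/19


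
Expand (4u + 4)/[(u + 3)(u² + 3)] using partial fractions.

At u=-3: P = (4·(-3) + 4)/((-3)² + 3) = -2/3. Q = -P = 2/3, R = 4 - (-3)·P = 2
Result: (-2/3)/(u + 3) + ((2/3)u + 2)/(u² + 3)


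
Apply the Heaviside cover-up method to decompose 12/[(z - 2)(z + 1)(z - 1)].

Cover (z - 2), z=2: P = 12/[(2 + 1)(2 - 1)] = 4. Cover (z + 1), z=-1: Q = 12/[(-1 - 2)(-1 - 1)] = 2. Cover (z - 1), z=1: R = 12/[(1 - 2)(1 + 1)] = -6.
Result: 4/(z - 2) + 2/(z + 1) - 6/(z - 1)


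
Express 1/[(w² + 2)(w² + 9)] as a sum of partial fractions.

Coefficient matching gives P = R = 0, Q = 1/(9-2) = 1/7, S = -Q = -1/7
Result: (1/7)/(w² + 2) - (1/7)/(w² + 9)


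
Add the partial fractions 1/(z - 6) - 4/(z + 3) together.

Common denominator (z - 6)(z + 3). Numerator: 1(z + 3) - 4(z - 6) = (z + 3) - (4z - 24) = -3z + 27
Result: (-3z + 27)/[(z - 6)(z + 3)]


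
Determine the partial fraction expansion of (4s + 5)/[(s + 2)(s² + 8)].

At s=-2: α = (4·(-2) + 5)/((-2)² + 8) = -1/4. β = -α = 1/4, γ = 4 - (-2)·α = 7/2
Result: (-1/4)/(s + 2) + ((1/4)s + 7/2)/(s² + 8)


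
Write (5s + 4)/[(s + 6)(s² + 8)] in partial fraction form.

At s=-6: α = (5·(-6) + 4)/((-6)² + 8) = -13/22. β = -α = 13/22, γ = 5 - (-6)·α = 16/11
Result: (-13/22)/(s + 6) + ((13/22)s + 16/11)/(s² + 8)


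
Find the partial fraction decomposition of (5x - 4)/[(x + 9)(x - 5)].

At x=-9: α = (5·(-9) - 4)/(-9 - 5) = 7/2. At x=5: β = (5·5 - 4)/(5 + 9) = 3/2
Result: (7/2)/(x + 9) + (3/2)/(x - 5)


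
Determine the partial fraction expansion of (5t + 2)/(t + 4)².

(5t + 2) = P(t + 4) + Q. At t = -4: Q = 5·(-4) + 2 = -18. Coeff of t: P = 5
Result: 5/(t + 4) - 18/(t + 4)²


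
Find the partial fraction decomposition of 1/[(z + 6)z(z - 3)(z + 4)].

Using Heaviside cover-up: (-1/108)/(z + 6) - (1/72)/z + (1/189)/(z - 3) + (1/56)/(z + 4)


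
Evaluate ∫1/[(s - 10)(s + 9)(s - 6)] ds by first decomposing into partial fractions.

Cover-up: P = 1/76, Q = 1/285, R = -1/60. Decomposition: (1/76)/(s - 10) + (1/285)/(s + 9) - (1/60)/(s - 6). Integrate each term: (1/76) ln|(s - 10)| + (1/285) ln|(s + 9)| - (1/60) ln|(s - 6)| + C


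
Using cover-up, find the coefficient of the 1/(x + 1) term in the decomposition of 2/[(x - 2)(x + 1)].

Cover (x + 1), set x=-1: 2/((x - 2) at x=-1) = 2/(-3) = -2/3


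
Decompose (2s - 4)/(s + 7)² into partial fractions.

(2s - 4) = α(s + 7) + β. At s = -7: β = 2·(-7) - 4 = -18. Coeff of s: α = 2
Result: 2/(s + 7) - 18/(s + 7)²


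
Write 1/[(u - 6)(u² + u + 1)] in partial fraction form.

Cover-up at u = 6: A = 1/(6² + 1·6 + 1) = 1/43. Then B = -A = -1/43, C = -A·(1 + 6) = -7/43
Result: (1/43)/(u - 6) - ((1/43)u + 7/43)/(u² + u + 1)


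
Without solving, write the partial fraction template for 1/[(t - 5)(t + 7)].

Distinct linear factors: P/(t - 5) + Q/(t + 7)


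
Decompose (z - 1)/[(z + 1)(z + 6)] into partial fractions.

At z=-1: α = (1·(-1) - 1)/(-1 + 6) = -2/5. At z=-6: β = (1·(-6) - 1)/(-6 + 1) = 7/5
Result: (-2/5)/(z + 1) + (7/5)/(z + 6)


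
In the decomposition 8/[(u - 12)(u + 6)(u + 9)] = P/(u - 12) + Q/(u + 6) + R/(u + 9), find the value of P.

Cover-up at u = 12: P = 8/[(12 + 6)(12 + 9)] = 8/[(18)(21)] = 8/378 = 4/189


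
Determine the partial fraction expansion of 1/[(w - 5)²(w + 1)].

Cover-up at w=-1: C = 1/(-1 - 5)² = 1/36. Cover-up at w=5: B = 1/(5 + 1) = 1/6. Comparing w² coeff: A = -C = -1/36
Result: (-1/36)/(w - 5) + (1/6)/(w - 5)² + (1/36)/(w + 1)


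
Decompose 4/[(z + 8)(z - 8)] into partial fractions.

4/(z + 8)(z - 8) = P/(z + 8) + Q/(z - 8). P = 4/(-8 - 8) = -1/4, Q = 4/(8 + 8) = 1/4
Result: (-1/4)/(z + 8) + (1/4)/(z - 8)


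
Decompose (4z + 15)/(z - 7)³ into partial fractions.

(4z + 15) = A(z - 7)² + B(z - 7) + C. At z = 7: C = 4·7 + 15 = 43. Coefficients: A = 0, B = 4
Result: 4/(z - 7)² + 43/(z - 7)³


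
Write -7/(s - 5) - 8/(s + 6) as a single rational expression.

Common denominator (s - 5)(s + 6). Numerator: -7(s + 6) - 8(s - 5) = (-7s - 42) - (8s - 40) = -15s - 2
Result: (-15s - 2)/[(s - 5)(s + 6)]


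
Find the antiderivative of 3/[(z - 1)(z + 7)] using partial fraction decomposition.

Decompose: 3/[(z - 1)(z + 7)] = (3/8)/(z - 1) - (3/8)/(z + 7). Integrate each term: (3/8) ln|(z - 1)| - (3/8) ln|(z + 7)| + C


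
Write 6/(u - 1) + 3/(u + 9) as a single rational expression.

Common denominator (u - 1)(u + 9). Numerator: 6(u + 9) + 3(u - 1) = (6u + 54) + (3u - 3) = 9u + 51
Result: (9u + 51)/[(u - 1)(u + 9)]


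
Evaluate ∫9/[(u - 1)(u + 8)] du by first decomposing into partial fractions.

Decompose: 9/[(u - 1)(u + 8)] = 1/(u - 1) - 1/(u + 8). Integrate each term: ln|(u - 1)| - ln|(u + 8)| + C


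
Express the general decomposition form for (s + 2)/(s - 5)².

Repeated linear factor: A/(s - 5) + B/(s - 5)²


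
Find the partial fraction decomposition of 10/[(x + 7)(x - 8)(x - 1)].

Using cover-up method: α = 1/12, β = 2/21, γ = -5/28
Result: (1/12)/(x + 7) + (2/21)/(x - 8) - (5/28)/(x - 1)


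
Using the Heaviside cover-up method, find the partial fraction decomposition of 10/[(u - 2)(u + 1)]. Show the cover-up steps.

Cover (u - 2): set u=2, get A = 10/(2 + 1) = 10/3. Cover (u + 1): set u=-1, get B = 10/(-1 - 2) = -10/3.
Result: (10/3)/(u - 2) - (10/3)/(u + 1)


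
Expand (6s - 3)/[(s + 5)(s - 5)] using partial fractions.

At s=-5: α = (6·(-5) - 3)/(-5 - 5) = 33/10. At s=5: β = (6·5 - 3)/(5 + 5) = 27/10
Result: (33/10)/(s + 5) + (27/10)/(s - 5)


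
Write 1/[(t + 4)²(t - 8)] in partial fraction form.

Cover-up at t=8: R = 1/(8 + 4)² = 1/144. Cover-up at t=-4: Q = 1/(-4 - 8) = -1/12. Comparing t² coeff: P = -R = -1/144
Result: (-1/144)/(t + 4) - (1/12)/(t + 4)² + (1/144)/(t - 8)


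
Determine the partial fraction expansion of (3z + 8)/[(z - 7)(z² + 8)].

At z=7: P = (3·7 + 8)/(7² + 8) = 29/57. Q = -P = -29/57, R = 3 - 7·P = -32/57
Result: (29/57)/(z - 7) - ((29/57)z + 32/57)/(z² + 8)


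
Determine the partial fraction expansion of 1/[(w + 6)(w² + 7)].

Cover-up at w = -6: P = 1/((-6)² + 7) = 1/43. Then Q = -P = -1/43, R = -P·(0 - 6) = 6/43
Result: (1/43)/(w + 6) - ((1/43)w - 6/43)/(w² + 7)


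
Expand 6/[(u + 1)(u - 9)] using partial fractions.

6/(u + 1)(u - 9) = A/(u + 1) + B/(u - 9). A = 6/(-1 - 9) = -3/5, B = 6/(9 + 1) = 3/5
Result: (-3/5)/(u + 1) + (3/5)/(u - 9)


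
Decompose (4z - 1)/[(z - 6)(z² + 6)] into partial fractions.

At z=6: A = (4·6 - 1)/(6² + 6) = 23/42. B = -A = -23/42, C = 4 - 6·A = 5/7
Result: (23/42)/(z - 6) - ((23/42)z - 5/7)/(z² + 6)


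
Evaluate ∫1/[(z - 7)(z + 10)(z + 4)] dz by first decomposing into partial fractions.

Cover-up: P = 1/187, Q = 1/102, R = -1/66. Decomposition: (1/187)/(z - 7) + (1/102)/(z + 10) - (1/66)/(z + 4). Integrate each term: (1/187) ln|(z - 7)| + (1/102) ln|(z + 10)| - (1/66) ln|(z + 4)| + C


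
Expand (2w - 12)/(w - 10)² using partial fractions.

(2w - 12) = α(w - 10) + β. At w = 10: β = 2·10 - 12 = 8. Coeff of w: α = 2
Result: 2/(w - 10) + 8/(w - 10)²


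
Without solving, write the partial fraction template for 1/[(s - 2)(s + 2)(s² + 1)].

Two linear + quadratic: P/(s - 2) + Q/(s + 2) + (Rs + S)/(s² + 1)


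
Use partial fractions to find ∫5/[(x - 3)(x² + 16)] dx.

Cover-up at x=3: A = 5/(3²+16) = 1/5. Coeff matching: B = -1/5, C = -3/5. Decomposition: (1/5)/(x - 3) - ((1/5)x + 3/5)/(x² + 16). Integrate: linear → ln, quadratic → (1/2)ln + arctan: (1/5) ln|(x - 3)| - (1/10) ln(x² + 16) - (3/20) arctan(x/4) + C


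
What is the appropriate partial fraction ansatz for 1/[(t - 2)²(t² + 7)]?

Repeated linear + quadratic: α/(t - 2) + β/(t - 2)² + (γt + δ)/(t² + 7)


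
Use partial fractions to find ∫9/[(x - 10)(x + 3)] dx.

Decompose: 9/[(x - 10)(x + 3)] = (9/13)/(x - 10) - (9/13)/(x + 3). Integrate each term: (9/13) ln|(x - 10)| - (9/13) ln|(x + 3)| + C


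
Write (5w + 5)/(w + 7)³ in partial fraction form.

(5w + 5) = P(w + 7)² + Q(w + 7) + R. At w = -7: R = 5·(-7) + 5 = -30. Coefficients: P = 0, Q = 5
Result: 5/(w + 7)² - 30/(w + 7)³


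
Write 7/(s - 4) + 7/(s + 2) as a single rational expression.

Common denominator (s - 4)(s + 2). Numerator: 7(s + 2) + 7(s - 4) = (7s + 14) + (7s - 28) = 14s - 14
Result: (14s - 14)/[(s - 4)(s + 2)]


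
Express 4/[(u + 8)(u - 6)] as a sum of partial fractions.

4/(u + 8)(u - 6) = α/(u + 8) + β/(u - 6). α = 4/(-8 - 6) = -2/7, β = 4/(6 + 8) = 2/7
Result: (-2/7)/(u + 8) + (2/7)/(u - 6)


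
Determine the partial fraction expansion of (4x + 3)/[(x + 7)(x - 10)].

At x=-7: A = (4·(-7) + 3)/(-7 - 10) = 25/17. At x=10: B = (4·10 + 3)/(10 + 7) = 43/17
Result: (25/17)/(x + 7) + (43/17)/(x - 10)


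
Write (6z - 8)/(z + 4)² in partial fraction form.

(6z - 8) = A(z + 4) + B. At z = -4: B = 6·(-4) - 8 = -32. Coeff of z: A = 6
Result: 6/(z + 4) - 32/(z + 4)²


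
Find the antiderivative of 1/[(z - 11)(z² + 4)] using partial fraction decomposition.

Cover-up at z=11: α = 1/(11²+4) = 1/125. Coeff matching: β = -1/125, γ = -11/125. Decomposition: (1/125)/(z - 11) - ((1/125)z + 11/125)/(z² + 4). Integrate: linear → ln, quadratic → (1/2)ln + arctan: (1/125) ln|(z - 11)| - (1/250) ln(z² + 4) - (11/250) arctan(z/2) + C


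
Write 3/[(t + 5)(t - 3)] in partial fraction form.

3/(t + 5)(t - 3) = α/(t + 5) + β/(t - 3). α = 3/(-5 - 3) = -3/8, β = 3/(3 + 5) = 3/8
Result: (-3/8)/(t + 5) + (3/8)/(t - 3)


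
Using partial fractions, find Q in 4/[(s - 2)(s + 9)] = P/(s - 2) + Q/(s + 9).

Cover-up at s = -9: Q = 4/(-9 - 2) = -4/11


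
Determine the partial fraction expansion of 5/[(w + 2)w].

5/(w + 2)w = A/(w + 2) + B/w. A = 5/(-2 - 0) = -5/2, B = 5/(0 + 2) = 5/2
Result: (-5/2)/(w + 2) + (5/2)/w


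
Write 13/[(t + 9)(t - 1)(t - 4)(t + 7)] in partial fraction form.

Using Heaviside cover-up: (-1/20)/(t + 9) - (13/240)/(t - 1) + (1/33)/(t - 4) + (13/176)/(t + 7)


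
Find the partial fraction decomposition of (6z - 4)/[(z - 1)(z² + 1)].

At z=1: α = (6·1 - 4)/(1² + 1) = 1. β = -α = -1, γ = 6 - 1·α = 5
Result: 1/(z - 1) - (z - 5)/(z² + 1)


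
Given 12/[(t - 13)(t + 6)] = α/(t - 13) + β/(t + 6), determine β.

Cover-up at t = -6: β = 12/(-6 - 13) = -12/19


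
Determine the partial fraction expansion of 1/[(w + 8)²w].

Cover-up at w=0: γ = 1/(0 + 8)² = 1/64. Cover-up at w=-8: β = 1/(-8 - 0) = -1/8. Comparing w² coeff: α = -γ = -1/64
Result: (-1/64)/(w + 8) - (1/8)/(w + 8)² + (1/64)/w


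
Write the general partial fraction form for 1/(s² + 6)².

Repeated quadratic factor: (Ps + Q)/(s² + 6) + (Rs + S)/(s² + 6)²


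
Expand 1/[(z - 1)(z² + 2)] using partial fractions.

Cover-up at z = 1: A = 1/(1² + 2) = 1/3. Then B = -A = -1/3, C = -A·(0 + 1) = -1/3
Result: (1/3)/(z - 1) - ((1/3)z + 1/3)/(z² + 2)


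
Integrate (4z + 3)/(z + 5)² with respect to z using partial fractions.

Decompose: A = 4, B = 4·(-5) + 3 = -17, so (4z + 3)/(z + 5)² = 4/(z + 5) - 17/(z + 5)². Integrate: ∫ A/(z + 5) dz = 4 ln|(z + 5)|; ∫ B/(z + 5)² dz = 17/(z + 5). Sum: 4 ln|(z + 5)| + 17/(z + 5) + C


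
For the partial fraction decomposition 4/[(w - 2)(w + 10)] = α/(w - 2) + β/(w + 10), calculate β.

Cover-up at w = -10: β = 4/(-10 - 2) = -4/12 = -1/3


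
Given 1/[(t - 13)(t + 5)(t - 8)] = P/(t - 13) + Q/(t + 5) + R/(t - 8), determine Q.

Cover-up at t = -5: Q = 1/[(-5 - 13)(-5 - 8)] = 1/[(-18)(-13)] = 1/234


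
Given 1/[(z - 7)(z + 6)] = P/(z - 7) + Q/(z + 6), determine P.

Cover-up at z = 7: P = 1/(7 + 6) = 1/13


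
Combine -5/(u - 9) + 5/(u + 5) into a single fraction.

Common denominator (u - 9)(u + 5). Numerator: -5(u + 5) + 5(u - 9) = (-5u - 25) + (5u - 45) = -70
Result: (-70)/[(u - 9)(u + 5)]


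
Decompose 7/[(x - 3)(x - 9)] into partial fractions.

7/(x - 3)(x - 9) = A/(x - 3) + B/(x - 9). A = 7/(3 - 9) = -7/6, B = 7/(9 - 3) = 7/6
Result: (-7/6)/(x - 3) + (7/6)/(x - 9)


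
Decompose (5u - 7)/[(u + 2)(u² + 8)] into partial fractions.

At u=-2: α = (5·(-2) - 7)/((-2)² + 8) = -17/12. β = -α = 17/12, γ = 5 - (-2)·α = 13/6
Result: (-17/12)/(u + 2) + ((17/12)u + 13/6)/(u² + 8)


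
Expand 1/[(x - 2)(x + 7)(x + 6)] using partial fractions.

Using cover-up method: A = 1/72, B = 1/9, C = -1/8
Result: (1/72)/(x - 2) + (1/9)/(x + 7) - (1/8)/(x + 6)


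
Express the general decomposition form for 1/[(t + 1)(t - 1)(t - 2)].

Three distinct linear factors: α/(t + 1) + β/(t - 1) + γ/(t - 2)


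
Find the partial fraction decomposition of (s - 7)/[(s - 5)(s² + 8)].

At s=5: A = (1·5 - 7)/(5² + 8) = -2/33. B = -A = 2/33, C = 1 - 5·A = 43/33
Result: (-2/33)/(s - 5) + ((2/33)s + 43/33)/(s² + 8)


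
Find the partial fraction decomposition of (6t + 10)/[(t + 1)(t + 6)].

At t=-1: A = (6·(-1) + 10)/(-1 + 6) = 4/5. At t=-6: B = (6·(-6) + 10)/(-6 + 1) = 26/5
Result: (4/5)/(t + 1) + (26/5)/(t + 6)


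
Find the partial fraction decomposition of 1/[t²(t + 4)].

Cover-up at t=-4: C = 1/(-4 - 0)² = 1/16. Cover-up at t=0: B = 1/(0 + 4) = 1/4. Comparing t² coeff: A = -C = -1/16
Result: (-1/16)/t + (1/4)/t² + (1/16)/(t + 4)


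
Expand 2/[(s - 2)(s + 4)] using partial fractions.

2/(s - 2)(s + 4) = P/(s - 2) + Q/(s + 4). P = 2/(2 + 4) = 1/3, Q = 2/(-4 - 2) = -1/3
Result: (1/3)/(s - 2) - (1/3)/(s + 4)


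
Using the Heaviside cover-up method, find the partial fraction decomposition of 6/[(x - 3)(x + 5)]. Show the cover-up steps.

Cover (x - 3): set x=3, get α = 6/(3 + 5) = 3/4. Cover (x + 5): set x=-5, get β = 6/(-5 - 3) = -3/4.
Result: (3/4)/(x - 3) - (3/4)/(x + 5)


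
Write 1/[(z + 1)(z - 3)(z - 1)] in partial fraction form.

Using cover-up method: α = 1/8, β = 1/8, γ = -1/4
Result: (1/8)/(z + 1) + (1/8)/(z - 3) - (1/4)/(z - 1)


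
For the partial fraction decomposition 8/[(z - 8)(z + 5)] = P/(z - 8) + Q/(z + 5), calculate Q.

Cover-up at z = -5: Q = 8/(-5 - 8) = -8/13


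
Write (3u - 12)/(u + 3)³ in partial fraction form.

(3u - 12) = α(u + 3)² + β(u + 3) + γ. At u = -3: γ = 3·(-3) - 12 = -21. Coefficients: α = 0, β = 3
Result: 3/(u + 3)² - 21/(u + 3)³


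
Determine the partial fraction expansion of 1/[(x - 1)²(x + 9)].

Cover-up at x=-9: γ = 1/(-9 - 1)² = 1/100. Cover-up at x=1: β = 1/(1 + 9) = 1/10. Comparing x² coeff: α = -γ = -1/100
Result: (-1/100)/(x - 1) + (1/10)/(x - 1)² + (1/100)/(x + 9)


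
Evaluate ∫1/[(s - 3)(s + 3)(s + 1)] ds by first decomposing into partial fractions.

Cover-up: P = 1/24, Q = 1/12, R = -1/8. Decomposition: (1/24)/(s - 3) + (1/12)/(s + 3) - (1/8)/(s + 1). Integrate each term: (1/24) ln|(s - 3)| + (1/12) ln|(s + 3)| - (1/8) ln|(s + 1)| + C


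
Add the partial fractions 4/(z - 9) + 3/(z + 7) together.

Common denominator (z - 9)(z + 7). Numerator: 4(z + 7) + 3(z - 9) = (4z + 28) + (3z - 27) = 7z + 1
Result: (7z + 1)/[(z - 9)(z + 7)]


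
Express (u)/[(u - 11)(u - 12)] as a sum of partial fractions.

At u=11: A = (1·11 + 0)/(11 - 12) = -11. At u=12: B = (1·12 + 0)/(12 - 11) = 12
Result: -11/(u - 11) + 12/(u - 12)


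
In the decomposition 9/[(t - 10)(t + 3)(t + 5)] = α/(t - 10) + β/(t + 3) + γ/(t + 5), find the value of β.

Cover-up at t = -3: β = 9/[(-3 - 10)(-3 + 5)] = 9/[(-13)(2)] = -9/26


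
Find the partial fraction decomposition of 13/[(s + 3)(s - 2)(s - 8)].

Using cover-up method: P = 13/55, Q = -13/30, R = 13/66
Result: (13/55)/(s + 3) - (13/30)/(s - 2) + (13/66)/(s - 8)


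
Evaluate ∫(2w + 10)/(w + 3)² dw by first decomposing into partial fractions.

Decompose: P = 2, Q = 2·(-3) + 10 = 4, so (2w + 10)/(w + 3)² = 2/(w + 3) + 4/(w + 3)². Integrate: ∫ P/(w + 3) dw = 2 ln|(w + 3)|; ∫ Q/(w + 3)² dw = -4/(w + 3). Sum: 2 ln|(w + 3)| - 4/(w + 3) + C


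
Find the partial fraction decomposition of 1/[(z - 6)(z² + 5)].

Cover-up at z = 6: α = 1/(6² + 5) = 1/41. Then β = -α = -1/41, γ = -α·(0 + 6) = -6/41
Result: (1/41)/(z - 6) - ((1/41)z + 6/41)/(z² + 5)


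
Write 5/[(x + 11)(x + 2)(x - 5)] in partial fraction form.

Using cover-up method: A = 5/144, B = -5/63, C = 5/112
Result: (5/144)/(x + 11) - (5/63)/(x + 2) + (5/112)/(x - 5)


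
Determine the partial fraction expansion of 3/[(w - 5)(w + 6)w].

Using cover-up method: α = 3/55, β = 1/22, γ = -1/10
Result: (3/55)/(w - 5) + (1/22)/(w + 6) - (1/10)/w


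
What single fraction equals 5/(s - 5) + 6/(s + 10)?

Common denominator (s - 5)(s + 10). Numerator: 5(s + 10) + 6(s - 5) = (5s + 50) + (6s - 30) = 11s + 20
Result: (11s + 20)/[(s - 5)(s + 10)]


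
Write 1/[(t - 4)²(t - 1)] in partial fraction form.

Cover-up at t=1: γ = 1/(1 - 4)² = 1/9. Cover-up at t=4: β = 1/(4 - 1) = 1/3. Comparing t² coeff: α = -γ = -1/9
Result: (-1/9)/(t - 4) + (1/3)/(t - 4)² + (1/9)/(t - 1)


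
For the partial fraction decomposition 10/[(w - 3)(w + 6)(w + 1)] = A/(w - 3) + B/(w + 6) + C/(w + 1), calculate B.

Cover-up at w = -6: B = 10/[(-6 - 3)(-6 + 1)] = 10/[(-9)(-5)] = 10/45 = 2/9


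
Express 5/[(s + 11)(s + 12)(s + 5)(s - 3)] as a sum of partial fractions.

Using Heaviside cover-up: (5/84)/(s + 11) - (1/21)/(s + 12) - (5/336)/(s + 5) + (1/336)/(s - 3)


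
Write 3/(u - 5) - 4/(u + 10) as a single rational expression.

Common denominator (u - 5)(u + 10). Numerator: 3(u + 10) - 4(u - 5) = (3u + 30) - (4u - 20) = -u + 50
Result: (-u + 50)/[(u - 5)(u + 10)]


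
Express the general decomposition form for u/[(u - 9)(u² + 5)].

Linear + irreducible quadratic: A/(u - 9) + (Bu + C)/(u² + 5)


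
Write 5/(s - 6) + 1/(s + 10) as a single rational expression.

Common denominator (s - 6)(s + 10). Numerator: 5(s + 10) + 1(s - 6) = (5s + 50) + (s - 6) = 6s + 44
Result: (6s + 44)/[(s - 6)(s + 10)]


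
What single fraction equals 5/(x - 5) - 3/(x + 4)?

Common denominator (x - 5)(x + 4). Numerator: 5(x + 4) - 3(x - 5) = (5x + 20) - (3x - 15) = 2x + 35
Result: (2x + 35)/[(x - 5)(x + 4)]


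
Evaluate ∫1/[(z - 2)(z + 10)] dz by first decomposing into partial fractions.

Decompose: 1/[(z - 2)(z + 10)] = (1/12)/(z - 2) - (1/12)/(z + 10). Integrate each term: (1/12) ln|(z - 2)| - (1/12) ln|(z + 10)| + C


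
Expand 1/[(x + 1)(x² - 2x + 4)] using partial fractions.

Cover-up at x = -1: A = 1/((-1)² - 2·(-1) + 4) = 1/7. Then B = -A = -1/7, C = -A·(-2 - 1) = 3/7
Result: (1/7)/(x + 1) - ((1/7)x - 3/7)/(x² - 2x + 4)


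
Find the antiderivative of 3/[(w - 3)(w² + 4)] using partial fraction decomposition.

Cover-up at w=3: α = 3/(3²+4) = 3/13. Coeff matching: β = -3/13, γ = -9/13. Decomposition: (3/13)/(w - 3) - ((3/13)w + 9/13)/(w² + 4). Integrate: linear → ln, quadratic → (1/2)ln + arctan: (3/13) ln|(w - 3)| - (3/26) ln(w² + 4) - (9/26) arctan(w/2) + C


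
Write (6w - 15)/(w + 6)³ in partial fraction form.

(6w - 15) = P(w + 6)² + Q(w + 6) + R. At w = -6: R = 6·(-6) - 15 = -51. Coefficients: P = 0, Q = 6
Result: 6/(w + 6)² - 51/(w + 6)³


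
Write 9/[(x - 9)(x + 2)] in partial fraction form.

9/(x - 9)(x + 2) = α/(x - 9) + β/(x + 2). α = 9/(9 + 2) = 9/11, β = 9/(-2 - 9) = -9/11
Result: (9/11)/(x - 9) - (9/11)/(x + 2)


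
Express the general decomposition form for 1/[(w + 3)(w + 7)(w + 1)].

Three distinct linear factors: α/(w + 3) + β/(w + 7) + γ/(w + 1)


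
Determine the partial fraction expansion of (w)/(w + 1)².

(w) = α(w + 1) + β. At w = -1: β = 1·(-1) + 0 = -1. Coeff of w: α = 1
Result: 1/(w + 1) - 1/(w + 1)²


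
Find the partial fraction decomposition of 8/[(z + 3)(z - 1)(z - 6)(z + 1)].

Using Heaviside cover-up: (-1/9)/(z + 3) - (1/5)/(z - 1) + (8/315)/(z - 6) + (2/7)/(z + 1)


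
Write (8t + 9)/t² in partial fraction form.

(8t + 9) = At + B. At t = 0: B = 8·0 + 9 = 9. Coeff of t: A = 8
Result: 8/t + 9/t²


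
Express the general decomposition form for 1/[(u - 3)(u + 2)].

Distinct linear factors: A/(u - 3) + B/(u + 2)


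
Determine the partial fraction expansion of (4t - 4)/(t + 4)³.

(4t - 4) = A(t + 4)² + B(t + 4) + C. At t = -4: C = 4·(-4) - 4 = -20. Coefficients: A = 0, B = 4
Result: 4/(t + 4)² - 20/(t + 4)³


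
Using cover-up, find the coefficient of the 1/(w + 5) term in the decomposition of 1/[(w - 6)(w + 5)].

Cover (w + 5), set w=-5: 1/((w - 6) at w=-5) = 1/(-11) = -1/11


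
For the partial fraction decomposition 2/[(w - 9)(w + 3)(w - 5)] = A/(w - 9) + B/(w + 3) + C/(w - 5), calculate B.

Cover-up at w = -3: B = 2/[(-3 - 9)(-3 - 5)] = 2/[(-12)(-8)] = 2/96 = 1/48


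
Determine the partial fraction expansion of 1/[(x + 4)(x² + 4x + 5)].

Cover-up at x = -4: A = 1/((-4)² + 4·(-4) + 5) = 1/5. Then B = -A = -1/5, C = -A·(4 - 4) = 0
Result: (1/5)/(x + 4) - ((1/5)x)/(x² + 4x + 5)


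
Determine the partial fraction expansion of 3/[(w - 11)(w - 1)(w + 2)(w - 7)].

Using Heaviside cover-up: (3/520)/(w - 11) + (1/60)/(w - 1) - (1/117)/(w + 2) - (1/72)/(w - 7)


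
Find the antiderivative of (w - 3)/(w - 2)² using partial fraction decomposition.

Decompose: A = 1, B = 1·2 - 3 = -1, so (w - 3)/(w - 2)² = 1/(w - 2) - 1/(w - 2)². Integrate: ∫ A/(w - 2) dw = ln|(w - 2)|; ∫ B/(w - 2)² dw = 1/(w - 2). Sum: ln|(w - 2)| + 1/(w - 2) + C


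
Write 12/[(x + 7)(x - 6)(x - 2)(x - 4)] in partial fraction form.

Using Heaviside cover-up: (-4/429)/(x + 7) + (3/26)/(x - 6) + (1/6)/(x - 2) - (3/11)/(x - 4)


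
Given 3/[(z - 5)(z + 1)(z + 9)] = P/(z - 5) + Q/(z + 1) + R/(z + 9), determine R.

Cover-up at z = -9: R = 3/[(-9 - 5)(-9 + 1)] = 3/[(-14)(-8)] = 3/112


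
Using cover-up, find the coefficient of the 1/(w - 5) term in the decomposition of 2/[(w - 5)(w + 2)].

Cover (w - 5), set w=5: 2/((w + 2) at w=5) = 2/(7) = 2/7


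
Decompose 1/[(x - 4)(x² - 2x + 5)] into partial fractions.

Cover-up at x = 4: P = 1/(4² - 2·4 + 5) = 1/13. Then Q = -P = -1/13, R = -P·(-2 + 4) = -2/13
Result: (1/13)/(x - 4) - ((1/13)x + 2/13)/(x² - 2x + 5)


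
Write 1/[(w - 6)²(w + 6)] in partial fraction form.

Cover-up at w=-6: R = 1/(-6 - 6)² = 1/144. Cover-up at w=6: Q = 1/(6 + 6) = 1/12. Comparing w² coeff: P = -R = -1/144
Result: (-1/144)/(w - 6) + (1/12)/(w - 6)² + (1/144)/(w + 6)


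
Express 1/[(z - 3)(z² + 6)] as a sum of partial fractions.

Cover-up at z = 3: A = 1/(3² + 6) = 1/15. Then B = -A = -1/15, C = -A·(0 + 3) = -1/5
Result: (1/15)/(z - 3) - ((1/15)z + 1/5)/(z² + 6)


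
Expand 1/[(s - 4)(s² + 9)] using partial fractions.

Cover-up at s = 4: A = 1/(4² + 9) = 1/25. Then B = -A = -1/25, C = -A·(0 + 4) = -4/25
Result: (1/25)/(s - 4) - ((1/25)s + 4/25)/(s² + 9)


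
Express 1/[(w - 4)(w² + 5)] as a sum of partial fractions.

Cover-up at w = 4: P = 1/(4² + 5) = 1/21. Then Q = -P = -1/21, R = -P·(0 + 4) = -4/21
Result: (1/21)/(w - 4) - ((1/21)w + 4/21)/(w² + 5)


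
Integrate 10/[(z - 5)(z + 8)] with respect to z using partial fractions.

Decompose: 10/[(z - 5)(z + 8)] = (10/13)/(z - 5) - (10/13)/(z + 8). Integrate each term: (10/13) ln|(z - 5)| - (10/13) ln|(z + 8)| + C


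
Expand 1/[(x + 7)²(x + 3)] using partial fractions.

Cover-up at x=-3: γ = 1/(-3 + 7)² = 1/16. Cover-up at x=-7: β = 1/(-7 + 3) = -1/4. Comparing x² coeff: α = -γ = -1/16
Result: (-1/16)/(x + 7) - (1/4)/(x + 7)² + (1/16)/(x + 3)


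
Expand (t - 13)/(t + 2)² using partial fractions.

(t - 13) = P(t + 2) + Q. At t = -2: Q = 1·(-2) - 13 = -15. Coeff of t: P = 1
Result: 1/(t + 2) - 15/(t + 2)²


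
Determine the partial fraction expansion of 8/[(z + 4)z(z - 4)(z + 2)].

Using Heaviside cover-up: (-1/8)/(z + 4) - (1/4)/z + (1/24)/(z - 4) + (1/3)/(z + 2)


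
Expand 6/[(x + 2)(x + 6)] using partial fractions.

6/(x + 2)(x + 6) = A/(x + 2) + B/(x + 6). A = 6/(-2 + 6) = 3/2, B = 6/(-6 + 2) = -3/2
Result: (3/2)/(x + 2) - (3/2)/(x + 6)


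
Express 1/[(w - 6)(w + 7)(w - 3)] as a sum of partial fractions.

Using cover-up method: P = 1/39, Q = 1/130, R = -1/30
Result: (1/39)/(w - 6) + (1/130)/(w + 7) - (1/30)/(w - 3)


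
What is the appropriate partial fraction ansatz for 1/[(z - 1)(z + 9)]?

Distinct linear factors: α/(z - 1) + β/(z + 9)


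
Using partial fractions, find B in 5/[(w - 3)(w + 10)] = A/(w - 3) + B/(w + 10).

Cover-up at w = -10: B = 5/(-10 - 3) = -5/13


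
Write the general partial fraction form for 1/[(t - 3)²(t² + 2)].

Repeated linear + quadratic: P/(t - 3) + Q/(t - 3)² + (Rt + S)/(t² + 2)


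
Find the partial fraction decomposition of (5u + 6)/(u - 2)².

(5u + 6) = α(u - 2) + β. At u = 2: β = 5·2 + 6 = 16. Coeff of u: α = 5
Result: 5/(u - 2) + 16/(u - 2)²


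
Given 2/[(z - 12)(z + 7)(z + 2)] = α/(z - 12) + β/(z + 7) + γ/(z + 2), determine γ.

Cover-up at z = -2: γ = 2/[(-2 - 12)(-2 + 7)] = 2/[(-14)(5)] = -2/70 = -1/35


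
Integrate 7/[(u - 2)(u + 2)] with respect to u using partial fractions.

Decompose: 7/[(u - 2)(u + 2)] = (7/4)/(u - 2) - (7/4)/(u + 2). Integrate each term: (7/4) ln|(u - 2)| - (7/4) ln|(u + 2)| + C


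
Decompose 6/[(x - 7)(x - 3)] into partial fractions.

6/(x - 7)(x - 3) = α/(x - 7) + β/(x - 3). α = 6/(7 - 3) = 3/2, β = 6/(3 - 7) = -3/2
Result: (3/2)/(x - 7) - (3/2)/(x - 3)


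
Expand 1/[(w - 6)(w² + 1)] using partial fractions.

Cover-up at w = 6: A = 1/(6² + 1) = 1/37. Then B = -A = -1/37, C = -A·(0 + 6) = -6/37
Result: (1/37)/(w - 6) - ((1/37)w + 6/37)/(w² + 1)


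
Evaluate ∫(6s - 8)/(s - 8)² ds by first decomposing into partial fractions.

Decompose: α = 6, β = 6·8 - 8 = 40, so (6s - 8)/(s - 8)² = 6/(s - 8) + 40/(s - 8)². Integrate: ∫ α/(s - 8) ds = 6 ln|(s - 8)|; ∫ β/(s - 8)² ds = -40/(s - 8). Sum: 6 ln|(s - 8)| - 40/(s - 8) + C


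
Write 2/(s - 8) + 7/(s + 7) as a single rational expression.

Common denominator (s - 8)(s + 7). Numerator: 2(s + 7) + 7(s - 8) = (2s + 14) + (7s - 56) = 9s - 42
Result: (9s - 42)/[(s - 8)(s + 7)]


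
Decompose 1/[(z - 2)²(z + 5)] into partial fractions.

Cover-up at z=-5: R = 1/(-5 - 2)² = 1/49. Cover-up at z=2: Q = 1/(2 + 5) = 1/7. Comparing z² coeff: P = -R = -1/49
Result: (-1/49)/(z - 2) + (1/7)/(z - 2)² + (1/49)/(z + 5)


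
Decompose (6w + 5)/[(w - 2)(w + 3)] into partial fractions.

At w=2: α = (6·2 + 5)/(2 + 3) = 17/5. At w=-3: β = (6·(-3) + 5)/(-3 - 2) = 13/5
Result: (17/5)/(w - 2) + (13/5)/(w + 3)


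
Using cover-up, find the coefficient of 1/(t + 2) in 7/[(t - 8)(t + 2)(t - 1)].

Cover (t + 2), set t=-2: 7/[(-2 - 8)(-2 - 1)] = 7/30


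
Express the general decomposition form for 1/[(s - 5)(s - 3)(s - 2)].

Three distinct linear factors: A/(s - 5) + B/(s - 3) + C/(s - 2)


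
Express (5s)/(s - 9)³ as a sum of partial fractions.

(5s) = P(s - 9)² + Q(s - 9) + R. At s = 9: R = 5·9 + 0 = 45. Coefficients: P = 0, Q = 5
Result: 5/(s - 9)² + 45/(s - 9)³


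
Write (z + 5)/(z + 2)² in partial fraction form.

(z + 5) = P(z + 2) + Q. At z = -2: Q = 1·(-2) + 5 = 3. Coeff of z: P = 1
Result: 1/(z + 2) + 3/(z + 2)²


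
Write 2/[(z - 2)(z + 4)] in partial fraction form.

2/(z - 2)(z + 4) = α/(z - 2) + β/(z + 4). α = 2/(2 + 4) = 1/3, β = 2/(-4 - 2) = -1/3
Result: (1/3)/(z - 2) - (1/3)/(z + 4)


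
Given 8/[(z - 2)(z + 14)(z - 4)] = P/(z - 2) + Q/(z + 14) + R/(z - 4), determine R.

Cover-up at z = 4: R = 8/[(4 - 2)(4 + 14)] = 8/[(2)(18)] = 8/36 = 2/9


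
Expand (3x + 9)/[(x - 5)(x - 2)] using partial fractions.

At x=5: A = (3·5 + 9)/(5 - 2) = 8. At x=2: B = (3·2 + 9)/(2 - 5) = -5
Result: 8/(x - 5) - 5/(x - 2)


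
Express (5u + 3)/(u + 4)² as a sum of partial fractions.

(5u + 3) = α(u + 4) + β. At u = -4: β = 5·(-4) + 3 = -17. Coeff of u: α = 5
Result: 5/(u + 4) - 17/(u + 4)²


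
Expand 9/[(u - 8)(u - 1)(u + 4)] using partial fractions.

Using cover-up method: P = 3/28, Q = -9/35, R = 3/20
Result: (3/28)/(u - 8) - (9/35)/(u - 1) + (3/20)/(u + 4)


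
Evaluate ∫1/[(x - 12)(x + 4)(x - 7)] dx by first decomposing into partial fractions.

Cover-up: P = 1/80, Q = 1/176, R = -1/55. Decomposition: (1/80)/(x - 12) + (1/176)/(x + 4) - (1/55)/(x - 7). Integrate each term: (1/80) ln|(x - 12)| + (1/176) ln|(x + 4)| - (1/55) ln|(x - 7)| + C


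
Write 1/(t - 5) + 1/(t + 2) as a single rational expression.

Common denominator (t - 5)(t + 2). Numerator: 1(t + 2) + 1(t - 5) = (t + 2) + (t - 5) = 2t - 3
Result: (2t - 3)/[(t - 5)(t + 2)]


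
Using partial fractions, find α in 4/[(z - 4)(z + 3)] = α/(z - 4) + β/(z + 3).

Cover-up at z = 4: α = 4/(4 + 3) = 4/7


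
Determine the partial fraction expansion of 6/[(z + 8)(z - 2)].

6/(z + 8)(z - 2) = A/(z + 8) + B/(z - 2). A = 6/(-8 - 2) = -3/5, B = 6/(2 + 8) = 3/5
Result: (-3/5)/(z + 8) + (3/5)/(z - 2)


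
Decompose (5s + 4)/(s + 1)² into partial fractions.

(5s + 4) = A(s + 1) + B. At s = -1: B = 5·(-1) + 4 = -1. Coeff of s: A = 5
Result: 5/(s + 1) - 1/(s + 1)²


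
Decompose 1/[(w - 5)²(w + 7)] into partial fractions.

Cover-up at w=-7: C = 1/(-7 - 5)² = 1/144. Cover-up at w=5: B = 1/(5 + 7) = 1/12. Comparing w² coeff: A = -C = -1/144
Result: (-1/144)/(w - 5) + (1/12)/(w - 5)² + (1/144)/(w + 7)


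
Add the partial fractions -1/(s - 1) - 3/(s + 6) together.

Common denominator (s - 1)(s + 6). Numerator: -1(s + 6) - 3(s - 1) = (-s - 6) - (3s - 3) = -4s - 3
Result: (-4s - 3)/[(s - 1)(s + 6)]


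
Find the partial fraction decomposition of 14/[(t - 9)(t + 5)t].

Using cover-up method: α = 1/9, β = 1/5, γ = -14/45
Result: (1/9)/(t - 9) + (1/5)/(t + 5) - (14/45)/t


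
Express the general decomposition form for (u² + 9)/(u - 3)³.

Repeated linear factor (power 3): α/(u - 3) + β/(u - 3)² + γ/(u - 3)³


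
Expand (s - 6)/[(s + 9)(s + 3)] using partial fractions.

At s=-9: P = (1·(-9) - 6)/(-9 + 3) = 5/2. At s=-3: Q = (1·(-3) - 6)/(-3 + 9) = -3/2
Result: (5/2)/(s + 9) - (3/2)/(s + 3)


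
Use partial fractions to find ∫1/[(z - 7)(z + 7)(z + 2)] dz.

Cover-up: P = 1/126, Q = 1/70, R = -1/45. Decomposition: (1/126)/(z - 7) + (1/70)/(z + 7) - (1/45)/(z + 2). Integrate each term: (1/126) ln|(z - 7)| + (1/70) ln|(z + 7)| - (1/45) ln|(z + 2)| + C


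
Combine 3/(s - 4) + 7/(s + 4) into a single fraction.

Common denominator (s - 4)(s + 4). Numerator: 3(s + 4) + 7(s - 4) = (3s + 12) + (7s - 28) = 10s - 16
Result: (10s - 16)/[(s - 4)(s + 4)]


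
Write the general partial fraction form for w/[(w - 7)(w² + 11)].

Linear + irreducible quadratic: α/(w - 7) + (βw + γ)/(w² + 11)


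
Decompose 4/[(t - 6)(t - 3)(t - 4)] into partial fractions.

Using cover-up method: P = 2/3, Q = 4/3, R = -2
Result: (2/3)/(t - 6) + (4/3)/(t - 3) - 2/(t - 4)


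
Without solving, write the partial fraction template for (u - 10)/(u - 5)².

Repeated linear factor: P/(u - 5) + Q/(u - 5)²


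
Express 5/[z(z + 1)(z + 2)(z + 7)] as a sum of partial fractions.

Using Heaviside cover-up: (5/14)/z - (5/6)/(z + 1) + (1/2)/(z + 2) - (1/42)/(z + 7)


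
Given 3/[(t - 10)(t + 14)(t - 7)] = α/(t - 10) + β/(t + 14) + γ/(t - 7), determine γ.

Cover-up at t = 7: γ = 3/[(7 - 10)(7 + 14)] = 3/[(-3)(21)] = -3/63 = -1/21


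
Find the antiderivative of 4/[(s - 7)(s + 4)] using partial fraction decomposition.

Decompose: 4/[(s - 7)(s + 4)] = (4/11)/(s - 7) - (4/11)/(s + 4). Integrate each term: (4/11) ln|(s - 7)| - (4/11) ln|(s + 4)| + C


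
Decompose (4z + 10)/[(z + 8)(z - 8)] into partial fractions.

At z=-8: A = (4·(-8) + 10)/(-8 - 8) = 11/8. At z=8: B = (4·8 + 10)/(8 + 8) = 21/8
Result: (11/8)/(z + 8) + (21/8)/(z - 8)


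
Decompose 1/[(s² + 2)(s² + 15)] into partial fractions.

Coefficient matching gives α = γ = 0, β = 1/(15-2) = 1/13, δ = -β = -1/13
Result: (1/13)/(s² + 2) - (1/13)/(s² + 15)


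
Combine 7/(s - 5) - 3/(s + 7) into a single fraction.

Common denominator (s - 5)(s + 7). Numerator: 7(s + 7) - 3(s - 5) = (7s + 49) - (3s - 15) = 4s + 64
Result: (4s + 64)/[(s - 5)(s + 7)]


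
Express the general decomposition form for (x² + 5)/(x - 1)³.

Repeated linear factor (power 3): A/(x - 1) + B/(x - 1)² + C/(x - 1)³


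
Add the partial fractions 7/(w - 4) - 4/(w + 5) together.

Common denominator (w - 4)(w + 5). Numerator: 7(w + 5) - 4(w - 4) = (7w + 35) - (4w - 16) = 3w + 51
Result: (3w + 51)/[(w - 4)(w + 5)]


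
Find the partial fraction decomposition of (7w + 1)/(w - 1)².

(7w + 1) = α(w - 1) + β. At w = 1: β = 7·1 + 1 = 8. Coeff of w: α = 7
Result: 7/(w - 1) + 8/(w - 1)²


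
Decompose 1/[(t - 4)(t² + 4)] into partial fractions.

Cover-up at t = 4: P = 1/(4² + 4) = 1/20. Then Q = -P = -1/20, R = -P·(0 + 4) = -1/5
Result: (1/20)/(t - 4) - ((1/20)t + 1/5)/(t² + 4)


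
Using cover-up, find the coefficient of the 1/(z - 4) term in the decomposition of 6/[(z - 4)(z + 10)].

Cover (z - 4), set z=4: 6/((z + 10) at z=4) = 6/(14) = 3/7


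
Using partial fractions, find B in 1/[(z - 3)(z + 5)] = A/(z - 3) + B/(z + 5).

Cover-up at z = -5: B = 1/(-5 - 3) = -1/8


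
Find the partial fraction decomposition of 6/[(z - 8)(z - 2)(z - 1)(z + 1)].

Using Heaviside cover-up: (1/63)/(z - 8) - (1/3)/(z - 2) + (3/7)/(z - 1) - (1/9)/(z + 1)


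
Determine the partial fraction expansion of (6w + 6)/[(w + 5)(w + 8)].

At w=-5: P = (6·(-5) + 6)/(-5 + 8) = -8. At w=-8: Q = (6·(-8) + 6)/(-8 + 5) = 14
Result: -8/(w + 5) + 14/(w + 8)


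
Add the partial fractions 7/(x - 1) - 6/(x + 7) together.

Common denominator (x - 1)(x + 7). Numerator: 7(x + 7) - 6(x - 1) = (7x + 49) - (6x - 6) = x + 55
Result: (x + 55)/[(x - 1)(x + 7)]


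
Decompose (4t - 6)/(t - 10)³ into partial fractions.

(4t - 6) = α(t - 10)² + β(t - 10) + γ. At t = 10: γ = 4·10 - 6 = 34. Coefficients: α = 0, β = 4
Result: 4/(t - 10)² + 34/(t - 10)³


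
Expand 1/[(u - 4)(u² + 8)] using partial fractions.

Cover-up at u = 4: α = 1/(4² + 8) = 1/24. Then β = -α = -1/24, γ = -α·(0 + 4) = -1/6
Result: (1/24)/(u - 4) - ((1/24)u + 1/6)/(u² + 8)


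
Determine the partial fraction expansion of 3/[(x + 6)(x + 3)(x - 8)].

Using cover-up method: α = 1/14, β = -1/11, γ = 3/154
Result: (1/14)/(x + 6) - (1/11)/(x + 3) + (3/154)/(x - 8)


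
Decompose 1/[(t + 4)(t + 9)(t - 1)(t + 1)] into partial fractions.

Using Heaviside cover-up: (1/75)/(t + 4) - (1/400)/(t + 9) + (1/100)/(t - 1) - (1/48)/(t + 1)


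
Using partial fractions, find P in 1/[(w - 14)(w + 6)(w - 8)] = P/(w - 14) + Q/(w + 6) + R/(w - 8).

Cover-up at w = 14: P = 1/[(14 + 6)(14 - 8)] = 1/[(20)(6)] = 1/120


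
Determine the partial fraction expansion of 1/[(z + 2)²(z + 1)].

Cover-up at z=-1: C = 1/(-1 + 2)² = 1. Cover-up at z=-2: B = 1/(-2 + 1) = -1. Comparing z² coeff: A = -C = -1
Result: -1/(z + 2) - 1/(z + 2)² + 1/(z + 1)


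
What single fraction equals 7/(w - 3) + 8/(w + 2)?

Common denominator (w - 3)(w + 2). Numerator: 7(w + 2) + 8(w - 3) = (7w + 14) + (8w - 24) = 15w - 10
Result: (15w - 10)/[(w - 3)(w + 2)]


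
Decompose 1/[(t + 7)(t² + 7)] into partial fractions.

Cover-up at t = -7: α = 1/((-7)² + 7) = 1/56. Then β = -α = -1/56, γ = -α·(0 - 7) = 1/8
Result: (1/56)/(t + 7) - ((1/56)t - 1/8)/(t² + 7)


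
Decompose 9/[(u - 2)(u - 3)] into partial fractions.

9/(u - 2)(u - 3) = α/(u - 2) + β/(u - 3). α = 9/(2 - 3) = -9, β = 9/(3 - 2) = 9
Result: -9/(u - 2) + 9/(u - 3)


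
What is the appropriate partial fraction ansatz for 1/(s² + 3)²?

Repeated quadratic factor: (Ps + Q)/(s² + 3) + (Rs + S)/(s² + 3)²


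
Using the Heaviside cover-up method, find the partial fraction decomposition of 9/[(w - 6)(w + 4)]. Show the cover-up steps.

Cover (w - 6): set w=6, get α = 9/(6 + 4) = 9/10. Cover (w + 4): set w=-4, get β = 9/(-4 - 6) = -9/10.
Result: (9/10)/(w - 6) - (9/10)/(w + 4)


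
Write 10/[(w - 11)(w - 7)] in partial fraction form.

10/(w - 11)(w - 7) = P/(w - 11) + Q/(w - 7). P = 10/(11 - 7) = 5/2, Q = 10/(7 - 11) = -5/2
Result: (5/2)/(w - 11) - (5/2)/(w - 7)


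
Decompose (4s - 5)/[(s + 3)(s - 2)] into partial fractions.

At s=-3: α = (4·(-3) - 5)/(-3 - 2) = 17/5. At s=2: β = (4·2 - 5)/(2 + 3) = 3/5
Result: (17/5)/(s + 3) + (3/5)/(s - 2)


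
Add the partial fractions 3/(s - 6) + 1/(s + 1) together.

Common denominator (s - 6)(s + 1). Numerator: 3(s + 1) + 1(s - 6) = (3s + 3) + (s - 6) = 4s - 3
Result: (4s - 3)/[(s - 6)(s + 1)]


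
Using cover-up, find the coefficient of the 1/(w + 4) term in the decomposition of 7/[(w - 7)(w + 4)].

Cover (w + 4), set w=-4: 7/((w - 7) at w=-4) = 7/(-11) = -7/11


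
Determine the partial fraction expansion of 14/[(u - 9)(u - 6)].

14/(u - 9)(u - 6) = α/(u - 9) + β/(u - 6). α = 14/(9 - 6) = 14/3, β = 14/(6 - 9) = -14/3
Result: (14/3)/(u - 9) - (14/3)/(u - 6)


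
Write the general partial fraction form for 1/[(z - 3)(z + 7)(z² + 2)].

Two linear + quadratic: α/(z - 3) + β/(z + 7) + (γz + δ)/(z² + 2)


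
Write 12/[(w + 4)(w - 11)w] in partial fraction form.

Using cover-up method: A = 1/5, B = 4/55, C = -3/11
Result: (1/5)/(w + 4) + (4/55)/(w - 11) - (3/11)/w


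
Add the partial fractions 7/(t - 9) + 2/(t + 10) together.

Common denominator (t - 9)(t + 10). Numerator: 7(t + 10) + 2(t - 9) = (7t + 70) + (2t - 18) = 9t + 52
Result: (9t + 52)/[(t - 9)(t + 10)]


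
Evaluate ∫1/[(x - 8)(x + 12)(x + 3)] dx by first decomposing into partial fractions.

Cover-up: α = 1/220, β = 1/180, γ = -1/99. Decomposition: (1/220)/(x - 8) + (1/180)/(x + 12) - (1/99)/(x + 3). Integrate each term: (1/220) ln|(x - 8)| + (1/180) ln|(x + 12)| - (1/99) ln|(x + 3)| + C


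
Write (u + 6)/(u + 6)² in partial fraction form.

(u + 6) = P(u + 6) + Q. At u = -6: Q = 1·(-6) + 6 = 0. Coeff of u: P = 1
Result: 1/(u + 6)


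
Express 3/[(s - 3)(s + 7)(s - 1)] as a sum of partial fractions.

Using cover-up method: A = 3/20, B = 3/80, C = -3/16
Result: (3/20)/(s - 3) + (3/80)/(s + 7) - (3/16)/(s - 1)
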